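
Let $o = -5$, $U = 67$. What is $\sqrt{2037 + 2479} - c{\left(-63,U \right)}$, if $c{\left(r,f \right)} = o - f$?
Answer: $72 + 2 \sqrt{1129} \approx 139.2$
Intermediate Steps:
$c{\left(r,f \right)} = -5 - f$
$\sqrt{2037 + 2479} - c{\left(-63,U \right)} = \sqrt{2037 + 2479} - \left(-5 - 67\right) = \sqrt{4516} - \left(-5 - 67\right) = 2 \sqrt{1129} - -72 = 2 \sqrt{1129} + 72 = 72 + 2 \sqrt{1129}$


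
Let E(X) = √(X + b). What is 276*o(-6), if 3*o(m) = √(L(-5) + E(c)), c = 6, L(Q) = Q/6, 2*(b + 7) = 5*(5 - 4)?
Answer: 46*√(-30 + 18*√6)/3 ≈ 57.558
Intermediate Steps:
b = -9/2 (b = -7 + (5*(5 - 4))/2 = -7 + (5*1)/2 = -7 + (½)*5 = -7 + 5/2 = -9/2 ≈ -4.5000)
L(Q) = Q/6 (L(Q) = Q*(⅙) = Q/6)
E(X) = √(-9/2 + X) (E(X) = √(X - 9/2) = √(-9/2 + X))
o(m) = √(-⅚ + √6/2)/3 (o(m) = √((⅙)*(-5) + √(-18 + 4*6)/2)/3 = √(-⅚ + √(-18 + 24)/2)/3 = √(-⅚ + √6/2)/3)
276*o(-6) = 276*(√(-30 + 18*√6)/18) = 46*√(-30 + 18*√6)/3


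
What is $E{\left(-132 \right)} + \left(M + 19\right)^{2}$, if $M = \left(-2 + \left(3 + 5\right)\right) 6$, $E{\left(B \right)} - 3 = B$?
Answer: $2896$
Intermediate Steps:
$E{\left(B \right)} = 3 + B$
$M = 36$ ($M = \left(-2 + 8\right) 6 = 6 \cdot 6 = 36$)
$E{\left(-132 \right)} + \left(M + 19\right)^{2} = \left(3 - 132\right) + \left(36 + 19\right)^{2} = -129 + 55^{2} = -129 + 3025 = 2896$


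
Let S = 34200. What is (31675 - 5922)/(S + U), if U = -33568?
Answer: 25753/632 ≈ 40.748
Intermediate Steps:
(31675 - 5922)/(S + U) = (31675 - 5922)/(34200 - 33568) = 25753/632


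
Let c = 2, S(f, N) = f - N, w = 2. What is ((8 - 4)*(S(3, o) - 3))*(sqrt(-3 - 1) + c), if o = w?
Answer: -16 - 16*I ≈ -16.0 - 16.0*I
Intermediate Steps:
o = 2
((8 - 4)*(S(3, o) - 3))*(sqrt(-3 - 1) + c) = ((8 - 4)*((3 - 1*2) - 3))*(sqrt(-3 - 1) + 2) = (4*((3 - 2) - 3))*(sqrt(-4) + 2) = (4*(1 - 3))*(2*I + 2) = (4*(-2))*(2 + 2*I) = -8*(2 + 2*I) = -16 - 16*I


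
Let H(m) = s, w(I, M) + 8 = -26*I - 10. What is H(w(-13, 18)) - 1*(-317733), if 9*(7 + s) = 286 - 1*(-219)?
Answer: 2860039/9 ≈ 3.1778e+5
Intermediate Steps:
w(I, M) = -18 - 26*I (w(I, M) = -8 + (-26*I - 10) = -8 + (-10 - 26*I) = -18 - 26*I)
s = 442/9 (s = -7 + (286 - 1*(-219))/9 = -7 + (286 + 219)/9 = -7 + (1/9)*505 = -7 + 505/9 = 442/9 ≈ 49.111)
H(m) = 442/9
H(w(-13, 18)) - 1*(-317733) = 442/9 - 1*(-317733) = 442/9 + 317733 = 2860039/9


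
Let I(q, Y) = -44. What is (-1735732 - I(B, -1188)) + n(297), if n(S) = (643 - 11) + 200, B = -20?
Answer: -1734856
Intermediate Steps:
n(S) = 832 (n(S) = 632 + 200 = 832)
(-1735732 - I(B, -1188)) + n(297) = (-1735732 - 1*(-44)) + 832 = (-1735732 + 44) + 832 = -1735688 + 832 = -1734856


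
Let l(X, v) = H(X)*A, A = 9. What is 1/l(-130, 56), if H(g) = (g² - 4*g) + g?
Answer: 1/155610 ≈ 6.4263e-6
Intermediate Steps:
H(g) = g² - 3*g
l(X, v) = 9*X*(-3 + X) (l(X, v) = (X*(-3 + X))*9 = 9*X*(-3 + X))
1/l(-130, 56) = 1/(9*(-130)*(-3 - 130)) = 1/(9*(-130)*(-133)) = 1/155610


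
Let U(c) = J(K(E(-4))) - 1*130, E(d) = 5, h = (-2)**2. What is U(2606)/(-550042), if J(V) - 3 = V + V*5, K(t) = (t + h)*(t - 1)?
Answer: -89/550042 ≈ -0.00016181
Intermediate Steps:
h = 4
K(t) = (-1 + t)*(4 + t) (K(t) = (t + 4)*(t - 1) = (4 + t)*(-1 + t) = (-1 + t)*(4 + t))
J(V) = 3 + 6*V (J(V) = 3 + (V + V*5) = 3 + (V + 5*V) = 3 + 6*V)
U(c) = 89 (U(c) = (3 + 6*(-4 + 5**2 + 3*5)) - 1*130 = (3 + 6*(-4 + 25 + 15)) - 130 = (3 + 6*36) - 130 = (3 + 216) - 130 = 219 - 130 = 89)
U(2606)/(-550042) = 89/(-550042) = 89*(-1/550042) = -89/550042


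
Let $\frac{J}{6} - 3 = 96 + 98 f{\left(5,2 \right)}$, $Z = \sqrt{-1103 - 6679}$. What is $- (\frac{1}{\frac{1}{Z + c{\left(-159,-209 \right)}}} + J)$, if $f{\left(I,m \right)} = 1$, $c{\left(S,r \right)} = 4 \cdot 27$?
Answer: $-1290 - i \sqrt{7782} \approx -1290.0 - 88.216 i$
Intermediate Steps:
$c{\left(S,r \right)} = 108$
$Z = i \sqrt{7782}$ ($Z = \sqrt{-7782} = i \sqrt{7782} \approx 88.216 i$)
$J = 1182$ ($J = 18 + 6 \left(96 + 98 \cdot 1\right) = 18 + 6 \left(96 + 98\right) = 18 + 6 \cdot 194 = 18 + 1164 = 1182$)
$- (\frac{1}{\frac{1}{Z + c{\left(-159,-209 \right)}}} + J) = - (\frac{1}{\frac{1}{i \sqrt{7782} + 108}} + 1182) = - (\frac{1}{\frac{1}{108 + i \sqrt{7782}}} + 1182) = - (\left(108 + i \sqrt{7782}\right) + 1182) = - (1290 + i \sqrt{7782}) = -1290 - i \sqrt{7782}$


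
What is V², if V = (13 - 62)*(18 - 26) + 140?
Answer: 283024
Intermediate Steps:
V = 532 (V = -49*(-8) + 140 = 392 + 140 = 532)
V² = 532² = 283024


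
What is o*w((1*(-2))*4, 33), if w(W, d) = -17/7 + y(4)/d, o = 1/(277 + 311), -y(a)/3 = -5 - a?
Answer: -31/11319 ≈ -0.0027388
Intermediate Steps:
y(a) = 15 + 3*a (y(a) = -3*(-5 - a) = 15 + 3*a)
o = 1/588 ≈ 0.0017007
w(W, d) = -17/7 + 27/d (w(W, d) = -17/7 + (15 + 3*4)/d = -17*⅐ + (15 + 12)/d = -17/7 + 27/d)
o*w((1*(-2))*4, 33) = (-17/7 + 27/33)/588 = (-17/7 + 27*(1/33))/588 = (-17/7 + 9/11)/588 = (1/588)*(-124/77) = -31/11319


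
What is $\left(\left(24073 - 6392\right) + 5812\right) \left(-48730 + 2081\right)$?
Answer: $-1095924957$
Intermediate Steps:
$\left(\left(24073 - 6392\right) + 5812\right) \left(-48730 + 2081\right) = \left(\left(24073 - 6392\right) + 5812\right) \left(-46649\right) = \left(17681 + 5812\right) \left(-46649\right) = 23493 \left(-46649\right) = -1095924957$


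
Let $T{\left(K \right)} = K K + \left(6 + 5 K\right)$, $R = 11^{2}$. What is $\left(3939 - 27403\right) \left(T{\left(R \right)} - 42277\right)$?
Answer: $634114600$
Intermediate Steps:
$R = 121$
$T{\left(K \right)} = 6 + K^{2} + 5 K$ ($T{\left(K \right)} = K^{2} + \left(6 + 5 K\right) = 6 + K^{2} + 5 K$)
$\left(3939 - 27403\right) \left(T{\left(R \right)} - 42277\right) = \left(3939 - 27403\right) \left(\left(6 + 121^{2} + 5 \cdot 121\right) - 42277\right) = - 23464 \left(\left(6 + 14641 + 605\right) - 42277\right) = - 23464 \left(15252 - 42277\right) = \left(-23464\right) \left(-27025\right) = 634114600$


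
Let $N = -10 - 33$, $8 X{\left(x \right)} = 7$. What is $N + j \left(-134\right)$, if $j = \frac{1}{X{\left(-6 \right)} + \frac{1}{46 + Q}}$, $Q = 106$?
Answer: $-195$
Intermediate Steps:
$X{\left(x \right)} = \frac{7}{8}$ ($X{\left(x \right)} = \frac{1}{8} \cdot 7 = \frac{7}{8}$)
$N = -43$ ($N = -10 - 33 = -43$)
$j = \frac{76}{67}$ ($j = \frac{1}{\frac{7}{8} + \frac{1}{46 + 106}} = \frac{1}{\frac{7}{8} + \frac{1}{152}} = \frac{1}{\frac{67}{76}} = \frac{76}{67} \approx 1.1343$)
$N + j \left(-134\right) = -43 + \frac{76}{67} \left(-134\right) = -43 - 152 = -195$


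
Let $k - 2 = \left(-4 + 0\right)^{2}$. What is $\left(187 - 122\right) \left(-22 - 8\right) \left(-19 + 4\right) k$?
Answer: $526500$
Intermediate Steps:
$k = 18$ ($k = 2 + \left(-4 + 0\right)^{2} = 2 + \left(-4\right)^{2} = 2 + 16 = 18$)
$\left(187 - 122\right) \left(-22 - 8\right) \left(-19 + 4\right) k = \left(187 - 122\right) \left(-22 - 8\right) \left(-19 + 4\right) 18 = \left(187 - 122\right) \left(-30\right) \left(-15\right) 18 = 65 \cdot 450 \cdot 18 = 65 \cdot 8100 = 526500$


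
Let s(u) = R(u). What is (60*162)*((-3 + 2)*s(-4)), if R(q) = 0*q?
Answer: 0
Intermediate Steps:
R(q) = 0
s(u) = 0
(60*162)*((-3 + 2)*s(-4)) = (60*162)*((-3 + 2)*0) = 9720*(-1*0) = 9720*0 = 0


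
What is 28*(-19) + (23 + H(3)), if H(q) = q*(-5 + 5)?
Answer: -509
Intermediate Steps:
H(q) = 0 (H(q) = q*0 = 0)
28*(-19) + (23 + H(3)) = 28*(-19) + (23 + 0) = -532 + 23 = -509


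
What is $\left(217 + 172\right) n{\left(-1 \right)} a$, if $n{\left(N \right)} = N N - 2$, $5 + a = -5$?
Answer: $3890$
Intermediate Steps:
$a = -10$ ($a = -5 - 5 = -10$)
$n{\left(N \right)} = -2 + N^{2}$ ($n{\left(N \right)} = N^{2} - 2 = -2 + N^{2}$)
$\left(217 + 172\right) n{\left(-1 \right)} a = \left(217 + 172\right) \left(-2 + \left(-1\right)^{2}\right) \left(-10\right) = 389 \left(-2 + 1\right) \left(-10\right) = 389 \left(-1\right) \left(-10\right) = \left(-389\right) \left(-10\right) = 3890$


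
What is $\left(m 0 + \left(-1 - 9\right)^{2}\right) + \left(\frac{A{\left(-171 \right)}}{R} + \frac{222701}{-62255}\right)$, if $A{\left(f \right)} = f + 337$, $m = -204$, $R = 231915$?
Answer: $\frac{278429892883}{2887573665} \approx 96.423$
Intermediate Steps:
$A{\left(f \right)} = 337 + f$
$\left(m 0 + \left(-1 - 9\right)^{2}\right) + \left(\frac{A{\left(-171 \right)}}{R} + \frac{222701}{-62255}\right) = \left(\left(-204\right) 0 + \left(-1 - 9\right)^{2}\right) + \left(\frac{337 - 171}{231915} + \frac{222701}{-62255}\right) = \left(0 + \left(-10\right)^{2}\right) + \left(166 \cdot \frac{1}{231915} + 222701 \left(- \frac{1}{62255}\right)\right) = \left(0 + 100\right) + \left(\frac{166}{231915} - \frac{222701}{62255}\right) = 100 - \frac{10327473617}{2887573665} = \frac{278429892883}{2887573665}$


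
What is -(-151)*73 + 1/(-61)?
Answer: 672402/61 ≈ 11023.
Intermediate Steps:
-(-151)*73 + 1/(-61) = -151*(-73) - 1/61 = 11023 - 1/61 = 672402/61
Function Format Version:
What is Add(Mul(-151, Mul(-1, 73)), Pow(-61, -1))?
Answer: Rational(672402, 61) ≈ 11023.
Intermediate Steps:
Add(Mul(-151, Mul(-1, 73)), Pow(-61, -1)) = Add(Mul(-151, -73), Rational(-1, 61)) = Add(11023, Rational(-1, 61)) = Rational(672402, 61)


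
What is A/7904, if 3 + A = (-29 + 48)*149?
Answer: 707/1976 ≈ 0.35779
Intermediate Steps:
A = 2828 (A = -3 + (-29 + 48)*149 = -3 + 19*149 = -3 + 2831 = 2828)
A/7904 = 2828/7904 = 2828*(1/7904) = 707/1976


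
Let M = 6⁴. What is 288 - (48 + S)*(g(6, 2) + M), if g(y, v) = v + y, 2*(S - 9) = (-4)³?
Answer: -32312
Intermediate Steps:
S = -23 (S = 9 + (½)*(-4)³ = 9 + (½)*(-64) = 9 - 32 = -23)
M = 1296
288 - (48 + S)*(g(6, 2) + M) = 288 - (48 - 23)*((2 + 6) + 1296) = 288 - 25*(8 + 1296) = 288 - 25*1304 = 288 - 1*32600 = 288 - 32600 = -32312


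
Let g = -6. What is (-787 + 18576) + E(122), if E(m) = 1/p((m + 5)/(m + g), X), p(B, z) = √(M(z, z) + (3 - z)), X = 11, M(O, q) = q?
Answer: 17789 + √3/3 ≈ 17790.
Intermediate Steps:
p(B, z) = √3 (p(B, z) = √(z + (3 - z)) = √3)
E(m) = √3/3 (E(m) = 1/(√3) = √3/3)
(-787 + 18576) + E(122) = (-787 + 18576) + √3/3 = 17789 + √3/3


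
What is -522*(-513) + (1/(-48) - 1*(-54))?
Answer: 12856319/48 ≈ 2.6784e+5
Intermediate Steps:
-522*(-513) + (1/(-48) - 1*(-54)) = 267786 + (-1/48 + 54) = 267786 + 2591/48 = 12856319/48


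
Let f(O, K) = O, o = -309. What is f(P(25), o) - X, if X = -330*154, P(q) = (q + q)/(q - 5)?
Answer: 101645/2 ≈ 50823.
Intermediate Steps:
P(q) = 2*q/(-5 + q) (P(q) = (2*q)/(-5 + q) = 2*q/(-5 + q))
X = -50820
f(P(25), o) - X = 2*25/(-5 + 25) - 1*(-50820) = 2*25/20 + 50820 = 2*25*(1/20) + 50820 = 5/2 + 50820 = 101645/2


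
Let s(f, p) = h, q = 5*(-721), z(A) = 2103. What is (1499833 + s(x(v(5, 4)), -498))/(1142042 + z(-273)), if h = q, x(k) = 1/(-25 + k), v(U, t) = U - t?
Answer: 1496228/1144145 ≈ 1.3077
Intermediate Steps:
q = -3605
h = -3605
s(f, p) = -3605
(1499833 + s(x(v(5, 4)), -498))/(1142042 + z(-273)) = (1499833 - 3605)/(1142042 + 2103) = 1496228/1144145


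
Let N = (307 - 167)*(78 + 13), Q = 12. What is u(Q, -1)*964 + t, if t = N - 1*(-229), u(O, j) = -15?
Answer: -1491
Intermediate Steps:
N = 12740 (N = 140*91 = 12740)
t = 12969 (t = 12740 - 1*(-229) = 12740 + 229 = 12969)
u(Q, -1)*964 + t = -15*964 + 12969 = -14460 + 12969 = -1491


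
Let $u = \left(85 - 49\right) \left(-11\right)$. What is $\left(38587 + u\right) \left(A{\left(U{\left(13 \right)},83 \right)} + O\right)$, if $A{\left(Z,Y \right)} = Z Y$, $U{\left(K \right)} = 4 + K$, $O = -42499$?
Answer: $-1569191808$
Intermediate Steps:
$u = -396$ ($u = 36 \left(-11\right) = -396$)
$A{\left(Z,Y \right)} = Y Z$
$\left(38587 + u\right) \left(A{\left(U{\left(13 \right)},83 \right)} + O\right) = \left(38587 - 396\right) \left(83 \left(4 + 13\right) - 42499\right) = 38191 \left(83 \cdot 17 - 42499\right) = 38191 \left(1411 - 42499\right) = 38191 \left(-41088\right) = -1569191808$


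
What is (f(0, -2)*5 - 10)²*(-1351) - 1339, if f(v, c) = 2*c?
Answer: -1217239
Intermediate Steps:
(f(0, -2)*5 - 10)²*(-1351) - 1339 = ((2*(-2))*5 - 10)²*(-1351) - 1339 = (-4*5 - 10)²*(-1351) - 1339 = (-20 - 10)²*(-1351) - 1339 = (-30)²*(-1351) - 1339 = 900*(-1351) - 1339 = -1215900 - 1339 = -1217239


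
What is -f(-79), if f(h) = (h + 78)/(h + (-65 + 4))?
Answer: -1/140 ≈ -0.0071429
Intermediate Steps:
f(h) = (78 + h)/(-61 + h) (f(h) = (78 + h)/(h - 61) = (78 + h)/(-61 + h))
-f(-79) = -(78 - 79)/(-61 - 79) = -(-1)/(-140) = -(-1)*(-1)/140 = -1*1/140 = -1/140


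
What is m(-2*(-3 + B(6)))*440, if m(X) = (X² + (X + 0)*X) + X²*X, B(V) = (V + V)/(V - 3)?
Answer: 0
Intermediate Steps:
B(V) = 2*V/(-3 + V) (B(V) = (2*V)/(-3 + V) = 2*V/(-3 + V))
m(X) = X³ + 2*X² (m(X) = (X² + X*X) + X³ = (X² + X²) + X³ = 2*X² + X³ = X³ + 2*X²)
m(-2*(-3 + B(6)))*440 = ((-2*(-3 + 2*6/(-3 + 6)))²*(2 - 2*(-3 + 2*6/(-3 + 6))))*440 = ((-2*(-3 + 2*6/3))²*(2 - 2*(-3 + 2*6/3)))*440 = ((-2*(-3 + 2*6*(⅓)))²*(2 - 2*(-3 + 2*6*(⅓))))*440 = ((-2*(-3 + 4))²*(2 - 2*(-3 + 4)))*440 = ((-2*1)²*(2 - 2*1))*440 = ((-2)²*(2 - 2))*440 = (4*0)*440 = 0*440 = 0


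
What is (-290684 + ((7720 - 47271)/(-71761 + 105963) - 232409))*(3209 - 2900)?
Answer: -5528277698133/34202 ≈ -1.6164e+8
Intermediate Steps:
(-290684 + ((7720 - 47271)/(-71761 + 105963) - 232409))*(3209 - 2900) = (-290684 + (-39551/34202 - 232409))*309 = (-290684 - 7948892169/34202)*309 = -17890866337/34202*309 = -5528277698133/34202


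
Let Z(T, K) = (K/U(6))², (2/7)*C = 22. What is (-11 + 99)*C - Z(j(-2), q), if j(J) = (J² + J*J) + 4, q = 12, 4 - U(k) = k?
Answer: 6740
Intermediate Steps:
C = 77 (C = (7/2)*22 = 77)
U(k) = 4 - k
j(J) = 4 + 2*J² (j(J) = (J² + J²) + 4 = 2*J² + 4 = 4 + 2*J²)
Z(T, K) = K²/4 (Z(T, K) = (K/(4 - 1*6))² = (K/(4 - 6))² = (K/(-2))² = (K*(-½))² = (-K/2)² = K²/4)
(-11 + 99)*C - Z(j(-2), q) = (-11 + 99)*77 - 12²/4 = 88*77 - 144/4 = 6776 - 1*36 = 6776 - 36 = 6740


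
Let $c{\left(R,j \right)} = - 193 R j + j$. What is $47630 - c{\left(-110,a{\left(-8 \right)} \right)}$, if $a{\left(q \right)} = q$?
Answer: $217478$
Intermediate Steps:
$c{\left(R,j \right)} = j - 193 R j$ ($c{\left(R,j \right)} = - 193 R j + j = j - 193 R j$)
$47630 - c{\left(-110,a{\left(-8 \right)} \right)} = 47630 - - 8 \left(1 - -21230\right) = 47630 - - 8 \left(1 + 21230\right) = 47630 - \left(-8\right) 21231 = 47630 - -169848 = 47630 + 169848 = 217478$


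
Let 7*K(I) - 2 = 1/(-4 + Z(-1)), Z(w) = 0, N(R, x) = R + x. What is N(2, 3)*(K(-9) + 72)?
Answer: 1445/4 ≈ 361.25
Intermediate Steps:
K(I) = 1/4 (K(I) = 2/7 + 1/(7*(-4 + 0)) = 2/7 + (1/7)/(-4) = 2/7 + (1/7)*(-1/4) = 2/7 - 1/28 = 1/4)
N(2, 3)*(K(-9) + 72) = (2 + 3)*(1/4 + 72) = 5*(289/4) = 1445/4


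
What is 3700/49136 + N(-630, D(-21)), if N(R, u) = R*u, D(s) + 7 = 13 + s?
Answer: 3137425/332 ≈ 9450.1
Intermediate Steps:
D(s) = 6 + s (D(s) = -7 + (13 + s) = 6 + s)
3700/49136 + N(-630, D(-21)) = 3700/49136 - 630*(6 - 21) = 3700*(1/49136) - 630*(-15) = 25/332 + 9450 = 3137425/332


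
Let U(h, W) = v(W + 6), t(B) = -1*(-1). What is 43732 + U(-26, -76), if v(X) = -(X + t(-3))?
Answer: 43801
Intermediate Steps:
t(B) = 1
v(X) = -1 - X (v(X) = -(X + 1) = -(1 + X) = -1 - X)
U(h, W) = -7 - W (U(h, W) = -1 - (W + 6) = -1 - (6 + W) = -1 + (-6 - W) = -7 - W)
43732 + U(-26, -76) = 43732 + (-7 - 1*(-76)) = 43732 + (-7 + 76) = 43732 + 69 = 43801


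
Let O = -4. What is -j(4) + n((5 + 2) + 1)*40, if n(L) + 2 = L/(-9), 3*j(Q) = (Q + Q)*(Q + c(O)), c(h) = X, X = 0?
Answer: -1136/9 ≈ -126.22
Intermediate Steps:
c(h) = 0
j(Q) = 2*Q²/3 (j(Q) = ((Q + Q)*(Q + 0))/3 = ((2*Q)*Q)/3 = (2*Q²)/3 = 2*Q²/3)
n(L) = -2 - L/9 (n(L) = -2 + L/(-9) = -2 + L*(-⅑) = -2 - L/9)
-j(4) + n((5 + 2) + 1)*40 = -2*4²/3 + (-2 - ((5 + 2) + 1)/9)*40 = -2*16/3 + (-2 - (7 + 1)/9)*40 = -1*32/3 + (-2 - ⅑*8)*40 = -32/3 + (-2 - 8/9)*40 = -32/3 - 26/9*40 = -32/3 - 1040/9 = -1136/9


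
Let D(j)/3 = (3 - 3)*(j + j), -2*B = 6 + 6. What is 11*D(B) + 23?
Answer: 23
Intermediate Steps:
B = -6 (B = -(6 + 6)/2 = -½*12 = -6)
D(j) = 0 (D(j) = 3*((3 - 3)*(j + j)) = 3*(0*(2*j)) = 3*0 = 0)
11*D(B) + 23 = 11*0 + 23 = 0 + 23 = 23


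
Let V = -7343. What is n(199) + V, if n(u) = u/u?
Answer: -7342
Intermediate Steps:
n(u) = 1
n(199) + V = 1 - 7343 = -7342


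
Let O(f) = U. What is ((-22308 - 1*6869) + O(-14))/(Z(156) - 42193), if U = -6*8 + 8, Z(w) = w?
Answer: 29217/42037 ≈ 0.69503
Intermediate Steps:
U = -40 (U = -48 + 8 = -40)
O(f) = -40
((-22308 - 1*6869) + O(-14))/(Z(156) - 42193) = ((-22308 - 1*6869) - 40)/(156 - 42193) = ((-22308 - 6869) - 40)/(-42037) = (-29177 - 40)*(-1/42037) = -29217*(-1/42037) = 29217/42037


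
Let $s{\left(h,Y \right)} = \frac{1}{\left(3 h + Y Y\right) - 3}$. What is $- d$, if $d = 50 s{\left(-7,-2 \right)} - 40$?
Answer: $\frac{85}{2} \approx 42.5$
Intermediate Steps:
$s{\left(h,Y \right)} = \frac{1}{-3 + Y^{2} + 3 h}$ ($s{\left(h,Y \right)} = \frac{1}{\left(3 h + Y^{2}\right) - 3} = \frac{1}{\left(Y^{2} + 3 h\right) - 3} = \frac{1}{-3 + Y^{2} + 3 h}$)
$d = - \frac{85}{2}$ ($d = \frac{50}{-3 + \left(-2\right)^{2} + 3 \left(-7\right)} - 40 = \frac{50}{-3 + 4 - 21} - 40 = \frac{50}{-20} - 40 = 50 \left(- \frac{1}{20}\right) - 40 = - \frac{5}{2} - 40 = - \frac{85}{2} \approx -42.5$)
$- d = \left(-1\right) \left(- \frac{85}{2}\right) = \frac{85}{2}$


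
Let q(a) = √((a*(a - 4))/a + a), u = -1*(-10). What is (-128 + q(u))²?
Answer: 15376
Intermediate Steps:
u = 10
q(a) = √(-4 + 2*a) (q(a) = √((a*(-4 + a))/a + a) = √((-4 + a) + a) = √(-4 + 2*a))
(-128 + q(u))² = (-128 + √(-4 + 2*10))² = (-128 + √(-4 + 20))² = (-128 + √16)² = (-128 + 4)² = (-124)² = 15376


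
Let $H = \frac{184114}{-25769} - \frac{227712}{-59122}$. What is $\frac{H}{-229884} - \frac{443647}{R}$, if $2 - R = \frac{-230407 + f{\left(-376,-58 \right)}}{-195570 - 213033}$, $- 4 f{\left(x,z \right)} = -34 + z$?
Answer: $- \frac{172522883911568762073724}{558488193391515723} \approx -3.0891 \cdot 10^{5}$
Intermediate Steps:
$H = - \frac{2508638690}{761757409}$ ($H = 184114 \left(- \frac{1}{25769}\right) - - \frac{113856}{29561} = - \frac{184114}{25769} + \frac{113856}{29561} = - \frac{2508638690}{761757409} \approx -3.2932$)
$f{\left(x,z \right)} = \frac{17}{2} - \frac{z}{4}$ ($f{\left(x,z \right)} = - \frac{-34 + z}{4} = \frac{17}{2} - \frac{z}{4}$)
$R = \frac{586822}{408603}$ ($R = 2 - \frac{-230407 + \left(\frac{17}{2} - - \frac{29}{2}\right)}{-195570 - 213033} = 2 - \frac{-230407 + \left(\frac{17}{2} + \frac{29}{2}\right)}{-408603} = 2 - \left(-230407 + 23\right) \left(- \frac{1}{408603}\right) = 2 - \left(-230384\right) \left(- \frac{1}{408603}\right) = 2 - \frac{230384}{408603} = \frac{586822}{408603} \approx 1.4362$)
$\frac{H}{-229884} - \frac{443647}{R} = - \frac{2508638690}{761757409 \left(-229884\right)} - \frac{443647}{\frac{586822}{408603}} = \left(- \frac{2508638690}{761757409}\right) \left(- \frac{1}{229884}\right) - \frac{7881543267}{25514} = \frac{1254319345}{87557920105278} - \frac{7881543267}{25514} = - \frac{172522883911568762073724}{558488193391515723}$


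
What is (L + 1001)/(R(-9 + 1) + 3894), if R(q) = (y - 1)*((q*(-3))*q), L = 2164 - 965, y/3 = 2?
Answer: 1100/1467 ≈ 0.74983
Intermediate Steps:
y = 6 (y = 3*2 = 6)
L = 1199
R(q) = -15*q² (R(q) = (6 - 1)*((q*(-3))*q) = 5*((-3*q)*q) = 5*(-3*q²) = -15*q²)
(L + 1001)/(R(-9 + 1) + 3894) = (1199 + 1001)/(-15*(-9 + 1)² + 3894) = 2200/(-15*(-8)² + 3894) = 2200/(-15*64 + 3894) = 2200/(-960 + 3894) = 2200/2934 = 2200*(1/2934) = 1100/1467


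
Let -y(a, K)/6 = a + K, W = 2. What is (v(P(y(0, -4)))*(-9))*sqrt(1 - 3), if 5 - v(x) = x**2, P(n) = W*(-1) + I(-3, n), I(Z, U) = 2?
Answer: -45*I*sqrt(2) ≈ -63.64*I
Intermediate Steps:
y(a, K) = -6*K - 6*a (y(a, K) = -6*(a + K) = -6*(K + a) = -6*K - 6*a)
P(n) = 0 (P(n) = 2*(-1) + 2 = -2 + 2 = 0)
v(x) = 5 - x**2
(v(P(y(0, -4)))*(-9))*sqrt(1 - 3) = ((5 - 1*0**2)*(-9))*sqrt(1 - 3) = ((5 - 1*0)*(-9))*sqrt(-2) = ((5 + 0)*(-9))*(I*sqrt(2)) = (5*(-9))*(I*sqrt(2)) = -45*I*sqrt(2)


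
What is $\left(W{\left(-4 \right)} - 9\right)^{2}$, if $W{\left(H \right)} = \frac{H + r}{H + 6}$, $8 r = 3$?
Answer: $\frac{29929}{256} \approx 116.91$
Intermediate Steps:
$r = \frac{3}{8}$ ($r = \frac{1}{8} \cdot 3 = \frac{3}{8} \approx 0.375$)
$W{\left(H \right)} = \frac{\frac{3}{8} + H}{6 + H}$ ($W{\left(H \right)} = \frac{H + \frac{3}{8}}{H + 6} = \frac{\frac{3}{8} + H}{6 + H}$)
$\left(W{\left(-4 \right)} - 9\right)^{2} = \left(\frac{\frac{3}{8} - 4}{6 - 4} - 9\right)^{2} = \left(\frac{1}{2} \left(- \frac{29}{8}\right) - 9\right)^{2} = \left(- \frac{29}{16} - 9\right)^{2} = \left(- \frac{173}{16}\right)^{2} = \frac{29929}{256}$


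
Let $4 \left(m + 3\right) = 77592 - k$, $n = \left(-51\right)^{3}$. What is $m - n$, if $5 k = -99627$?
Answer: $\frac{3140547}{20} \approx 1.5703 \cdot 10^{5}$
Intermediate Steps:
$k = - \frac{99627}{5}$ ($k = \frac{1}{5} \left(-99627\right) = - \frac{99627}{5} \approx -19925.0$)
$n = -132651$
$m = \frac{487527}{20}$ ($m = -3 + \frac{77592 - - \frac{99627}{5}}{4} = -3 + \frac{77592 + \frac{99627}{5}}{4} = -3 + \frac{1}{4} \cdot \frac{487587}{5} = -3 + \frac{487587}{20} = \frac{487527}{20} \approx 24376.0$)
$m - n = \frac{487527}{20} - -132651 = \frac{487527}{20} + 132651 = \frac{3140547}{20}$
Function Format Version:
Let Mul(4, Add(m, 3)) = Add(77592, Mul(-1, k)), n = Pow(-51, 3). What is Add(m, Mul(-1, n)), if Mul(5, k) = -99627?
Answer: Rational(3140547, 20) ≈ 1.5703e+5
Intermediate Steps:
k = Rational(-99627, 5) (k = Mul(Rational(1, 5), -99627) = Rational(-99627, 5) ≈ -19925.)
n = -132651
m = Rational(487527, 20) (m = Add(-3, Mul(Rational(1, 4), Add(77592, Mul(-1, Rational(-99627, 5))))) = Add(-3, Mul(Rational(1, 4), Add(77592, Rational(99627, 5)))) = Add(-3, Mul(Rational(1, 4), Rational(487587, 5))) = Add(-3, Rational(487587, 20)) = Rational(487527, 20) ≈ 24376.)
Add(m, Mul(-1, n)) = Add(Rational(487527, 20), Mul(-1, -132651)) = Add(Rational(487527, 20), 132651) = Rational(3140547, 20)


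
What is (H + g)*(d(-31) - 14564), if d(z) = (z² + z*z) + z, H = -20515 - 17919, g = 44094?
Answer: -71729180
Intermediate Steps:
H = -38434
d(z) = z + 2*z² (d(z) = (z² + z²) + z = 2*z² + z = z + 2*z²)
(H + g)*(d(-31) - 14564) = (-38434 + 44094)*(-31*(1 + 2*(-31)) - 14564) = 5660*(-31*(1 - 62) - 14564) = 5660*(-31*(-61) - 14564) = 5660*(1891 - 14564) = 5660*(-12673) = -71729180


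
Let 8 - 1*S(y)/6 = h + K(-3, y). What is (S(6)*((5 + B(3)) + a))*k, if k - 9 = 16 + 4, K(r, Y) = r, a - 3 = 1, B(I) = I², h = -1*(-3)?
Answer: 25056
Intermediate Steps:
h = 3
a = 4 (a = 3 + 1 = 4)
S(y) = 48 (S(y) = 48 - 6*(3 - 3) = 48 - 6*0 = 48 + 0 = 48)
k = 29 (k = 9 + (16 + 4) = 9 + 20 = 29)
(S(6)*((5 + B(3)) + a))*k = (48*((5 + 3²) + 4))*29 = (48*((5 + 9) + 4))*29 = (48*(14 + 4))*29 = (48*18)*29 = 864*29 = 25056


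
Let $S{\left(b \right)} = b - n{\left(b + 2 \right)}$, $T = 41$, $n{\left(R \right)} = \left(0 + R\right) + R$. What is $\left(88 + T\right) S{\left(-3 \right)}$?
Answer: $-129$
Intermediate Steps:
$n{\left(R \right)} = 2 R$ ($n{\left(R \right)} = R + R = 2 R$)
$S{\left(b \right)} = -4 - b$ ($S{\left(b \right)} = b - 2 \left(b + 2\right) = b - 2 \left(2 + b\right) = b - \left(4 + 2 b\right) = -4 - b$)
$\left(88 + T\right) S{\left(-3 \right)} = \left(88 + 41\right) \left(-4 - -3\right) = 129 \left(-4 + 3\right) = 129 \left(-1\right) = -129$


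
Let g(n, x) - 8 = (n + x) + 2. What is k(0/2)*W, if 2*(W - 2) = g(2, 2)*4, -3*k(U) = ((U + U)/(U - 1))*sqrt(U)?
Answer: 0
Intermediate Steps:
g(n, x) = 10 + n + x (g(n, x) = 8 + ((n + x) + 2) = 8 + (2 + n + x) = 10 + n + x)
k(U) = -2*U**(3/2)/(3*(-1 + U)) (k(U) = -(U + U)/(U - 1)*sqrt(U)/3 = -(2*U)/(-1 + U)*sqrt(U)/3 = -2*U/(-1 + U)*sqrt(U)/3 = -2*U**(3/2)/(3*(-1 + U)))
W = 30 (W = 2 + ((10 + 2 + 2)*4)/2 = 2 + (14*4)/2 = 2 + (1/2)*56 = 2 + 28 = 30)
k(0/2)*W = -2*(0/2)**(3/2)/(-3 + 3*(0/2))*30 = -2*(0*(1/2))**(3/2)/(-3 + 3*(0*(1/2)))*30 = -2*0**(3/2)/(-3 + 3*0)*30 = -2*0/(-3 + 0)*30 = -2*0/(-3)*30 = -2*0*(-1/3)*30 = 0*30 = 0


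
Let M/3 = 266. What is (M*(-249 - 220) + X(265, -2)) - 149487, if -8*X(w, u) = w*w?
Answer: -4260217/8 ≈ -5.3253e+5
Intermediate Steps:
M = 798 (M = 3*266 = 798)
X(w, u) = -w²/8 (X(w, u) = -w*w/8 = -w²/8)
(M*(-249 - 220) + X(265, -2)) - 149487 = (798*(-249 - 220) - ⅛*265²) - 149487 = (798*(-469) - ⅛*70225) - 149487 = (-374262 - 70225/8) - 149487 = -3064321/8 - 149487 = -4260217/8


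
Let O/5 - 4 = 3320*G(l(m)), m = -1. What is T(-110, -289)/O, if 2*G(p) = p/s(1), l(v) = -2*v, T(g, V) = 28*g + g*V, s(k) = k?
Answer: 957/554 ≈ 1.7274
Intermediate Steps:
T(g, V) = 28*g + V*g
G(p) = p/2 (G(p) = (p/1)/2 = (p*1)/2 = p/2)
O = 16620 (O = 20 + 5*(3320*((-2*(-1))/2)) = 20 + 5*(3320*((½)*2)) = 20 + 5*(3320*1) = 20 + 5*3320 = 20 + 16600 = 16620)
T(-110, -289)/O = -110*(28 - 289)/16620 = -110*(-261)*(1/16620) = 28710*(1/16620) = 957/554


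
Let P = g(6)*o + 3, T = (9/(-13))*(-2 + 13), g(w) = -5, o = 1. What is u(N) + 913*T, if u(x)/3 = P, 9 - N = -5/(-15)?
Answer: -90465/13 ≈ -6958.8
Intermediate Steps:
T = -99/13 (T = (9*(-1/13))*11 = -9/13*11 = -99/13 ≈ -7.6154)
N = 26/3 (N = 9 - (-5)/(-15) = 9 - (-5)*(-1)/15 = 9 - 1*⅓ = 9 - ⅓ = 26/3 ≈ 8.6667)
P = -2 (P = -5*1 + 3 = -5 + 3 = -2)
u(x) = -6 (u(x) = 3*(-2) = -6)
u(N) + 913*T = -6 + 913*(-99/13) = -6 - 90387/13 = -90465/13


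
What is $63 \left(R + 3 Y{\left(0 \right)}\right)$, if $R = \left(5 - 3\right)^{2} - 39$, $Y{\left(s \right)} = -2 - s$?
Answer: $-2583$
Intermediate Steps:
$R = -35$ ($R = 2^{2} - 39 = 4 - 39 = -35$)
$63 \left(R + 3 Y{\left(0 \right)}\right) = 63 \left(-35 + 3 \left(-2 - 0\right)\right) = 63 \left(-35 + 3 \left(-2 + 0\right)\right) = 63 \left(-35 + 3 \left(-2\right)\right) = 63 \left(-35 - 6\right) = 63 \left(-41\right) = -2583$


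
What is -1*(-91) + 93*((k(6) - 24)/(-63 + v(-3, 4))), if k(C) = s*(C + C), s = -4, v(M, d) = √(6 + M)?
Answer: 130459/661 + 1116*√3/661 ≈ 200.29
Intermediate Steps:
k(C) = -8*C (k(C) = -4*(C + C) = -8*C)
-1*(-91) + 93*((k(6) - 24)/(-63 + v(-3, 4))) = -1*(-91) + 93*((-8*6 - 24)/(-63 + √(6 - 3))) = 91 + 93*((-48 - 24)/(-63 + √3)) = 91 + 93*(-72/(-63 + √3)) = 91 - 6696/(-63 + √3)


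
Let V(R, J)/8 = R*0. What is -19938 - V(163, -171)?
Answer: -19938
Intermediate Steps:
V(R, J) = 0 (V(R, J) = 8*(R*0) = 8*0 = 0)
-19938 - V(163, -171) = -19938 - 1*0 = -19938 + 0 = -19938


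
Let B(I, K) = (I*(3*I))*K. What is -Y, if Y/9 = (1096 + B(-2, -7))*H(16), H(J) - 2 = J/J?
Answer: -27324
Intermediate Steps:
B(I, K) = 3*K*I² (B(I, K) = (3*I²)*K = 3*K*I²)
H(J) = 3 (H(J) = 2 + J/J = 2 + 1 = 3)
Y = 27324 (Y = 9*((1096 + 3*(-7)*(-2)²)*3) = 9*((1096 + 3*(-7)*4)*3) = 9*((1096 - 84)*3) = 9*(1012*3) = 9*3036 = 27324)
-Y = -1*27324 = -27324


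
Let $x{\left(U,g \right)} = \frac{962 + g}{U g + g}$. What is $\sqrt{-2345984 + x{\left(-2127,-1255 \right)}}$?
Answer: $\frac{i \sqrt{16700867015026011690}}{2668130} \approx 1531.7 i$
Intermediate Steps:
$x{\left(U,g \right)} = \frac{962 + g}{g + U g}$
$\sqrt{-2345984 + x{\left(-2127,-1255 \right)}} = \sqrt{-2345984 + \frac{962 - 1255}{\left(-1255\right) \left(1 - 2127\right)}} = \sqrt{-2345984 - \frac{1}{1255} \frac{1}{-2126} \left(-293\right)} = \sqrt{-2345984 - \left(- \frac{1}{2668130}\right) \left(-293\right)} = \sqrt{-2345984 - \frac{293}{2668130}} = \sqrt{- \frac{6259390290213}{2668130}} = \frac{i \sqrt{16700867015026011690}}{2668130}$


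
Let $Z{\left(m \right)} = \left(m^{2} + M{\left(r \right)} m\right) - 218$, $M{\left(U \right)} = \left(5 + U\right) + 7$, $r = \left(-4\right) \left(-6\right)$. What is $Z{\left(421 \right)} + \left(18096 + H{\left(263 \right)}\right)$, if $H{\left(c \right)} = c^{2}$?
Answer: $279444$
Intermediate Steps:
$r = 24$
$M{\left(U \right)} = 12 + U$
$Z{\left(m \right)} = -218 + m^{2} + 36 m$ ($Z{\left(m \right)} = \left(m^{2} + \left(12 + 24\right) m\right) - 218 = \left(m^{2} + 36 m\right) - 218 = -218 + m^{2} + 36 m$)
$Z{\left(421 \right)} + \left(18096 + H{\left(263 \right)}\right) = \left(-218 + 421^{2} + 36 \cdot 421\right) + \left(18096 + 263^{2}\right) = \left(-218 + 177241 + 15156\right) + \left(18096 + 69169\right) = 192179 + 87265 = 279444$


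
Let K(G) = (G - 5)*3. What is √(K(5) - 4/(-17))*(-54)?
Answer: -108*√17/17 ≈ -26.194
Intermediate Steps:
K(G) = -15 + 3*G (K(G) = (-5 + G)*3 = -15 + 3*G)
√(K(5) - 4/(-17))*(-54) = √((-15 + 3*5) - 4/(-17))*(-54) = √((-15 + 15) - 4*(-1/17))*(-54) = √(0 + 4/17)*(-54) = √(4/17)*(-54) = (2*√17/17)*(-54) = -108*√17/17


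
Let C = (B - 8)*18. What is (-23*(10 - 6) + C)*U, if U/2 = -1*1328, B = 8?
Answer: 244352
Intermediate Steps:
U = -2656 (U = 2*(-1*1328) = 2*(-1328) = -2656)
C = 0 (C = (8 - 8)*18 = 0*18 = 0)
(-23*(10 - 6) + C)*U = (-23*(10 - 6) + 0)*(-2656) = (-23*4 + 0)*(-2656) = (-92 + 0)*(-2656) = -92*(-2656) = 244352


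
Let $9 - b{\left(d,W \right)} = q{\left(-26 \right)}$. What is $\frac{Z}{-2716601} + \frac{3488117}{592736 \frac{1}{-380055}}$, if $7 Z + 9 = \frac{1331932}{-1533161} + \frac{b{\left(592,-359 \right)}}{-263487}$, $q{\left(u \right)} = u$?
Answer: $- \frac{207831928027740918225775348987}{92925750496936862845536} \approx -2.2365 \cdot 10^{6}$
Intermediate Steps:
$b{\left(d,W \right)} = 35$ ($b{\left(d,W \right)} = 9 - -26 = 9 + 26 = 35$)
$Z = - \frac{81361476718}{57709713201}$ ($Z = - \frac{9}{7} + \frac{\frac{1331932}{-1533161} + \frac{35}{-263487}}{7} = - \frac{9}{7} + \frac{1331932 \left(- \frac{1}{1533161}\right) + 35 \left(- \frac{1}{263487}\right)}{7} = - \frac{9}{7} + \frac{- \frac{190276}{219023} - \frac{5}{37641}}{7} = - \frac{9}{7} + \frac{1}{7} \left(- \frac{7163274031}{8244244743}\right) = - \frac{9}{7} - \frac{7163274031}{57709713201} = - \frac{81361476718}{57709713201} \approx -1.4098$)
$\frac{Z}{-2716601} + \frac{3488117}{592736 \frac{1}{-380055}} = - \frac{81361476718}{57709713201 \left(-2716601\right)} + \frac{3488117}{592736 \frac{1}{-380055}} = \left(- \frac{81361476718}{57709713201}\right) \left(- \frac{1}{2716601}\right) + \frac{3488117}{592736 \left(- \frac{1}{380055}\right)} = \frac{81361476718}{156774264591549801} + \frac{3488117}{- \frac{592736}{380055}} = \frac{81361476718}{156774264591549801} + 3488117 \left(- \frac{380055}{592736}\right) = \frac{81361476718}{156774264591549801} - \frac{1325676306435}{592736} = - \frac{207831928027740918225775348987}{92925750496936862845536}$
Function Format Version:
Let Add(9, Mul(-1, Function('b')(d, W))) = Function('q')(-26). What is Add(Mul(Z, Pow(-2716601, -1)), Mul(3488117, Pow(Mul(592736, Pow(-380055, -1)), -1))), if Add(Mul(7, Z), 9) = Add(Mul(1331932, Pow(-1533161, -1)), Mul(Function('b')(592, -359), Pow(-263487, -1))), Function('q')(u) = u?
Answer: Rational(-207831928027740918225775348987, 92925750496936862845536) ≈ -2.2365e+6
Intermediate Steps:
Function('b')(d, W) = 35 (Function('b')(d, W) = Add(9, Mul(-1, -26)) = Add(9, 26) = 35)
Z = Rational(-81361476718, 57709713201) (Z = Add(Rational(-9, 7), Mul(Rational(1, 7), Add(Mul(1331932, Pow(-1533161, -1)), Mul(35, Pow(-263487, -1))))) = Add(Rational(-9, 7), Mul(Rational(1, 7), Add(Mul(1331932, Rational(-1, 1533161)), Mul(35, Rational(-1, 263487))))) = Add(Rational(-9, 7), Mul(Rational(1, 7), Add(Rational(-190276, 219023), Rational(-5, 37641)))) = Add(Rational(-9, 7), Mul(Rational(1, 7), Rational(-7163274031, 8244244743))) = Add(Rational(-9, 7), Rational(-7163274031, 57709713201)) = Rational(-81361476718, 57709713201) ≈ -1.4098)
Add(Mul(Z, Pow(-2716601, -1)), Mul(3488117, Pow(Mul(592736, Pow(-380055, -1)), -1))) = Add(Mul(Rational(-81361476718, 57709713201), Pow(-2716601, -1)), Mul(3488117, Pow(Mul(592736, Pow(-380055, -1)), -1))) = Add(Mul(Rational(-81361476718, 57709713201), Rational(-1, 2716601)), Mul(3488117, Pow(Mul(592736, Rational(-1, 380055)), -1))) = Add(Rational(81361476718, 156774264591549801), Mul(3488117, Pow(Rational(-592736, 380055), -1))) = Add(Rational(81361476718, 156774264591549801), Mul(3488117, Rational(-380055, 592736))) = Add(Rational(81361476718, 156774264591549801), Rational(-1325676306435, 592736)) = Rational(-207831928027740918225775348987, 92925750496936862845536)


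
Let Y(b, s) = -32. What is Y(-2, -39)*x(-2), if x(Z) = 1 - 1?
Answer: 0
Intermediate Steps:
x(Z) = 0
Y(-2, -39)*x(-2) = -32*0 = 0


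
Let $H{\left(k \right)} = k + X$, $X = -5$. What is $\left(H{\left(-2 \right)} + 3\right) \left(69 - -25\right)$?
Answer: $-376$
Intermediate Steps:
$H{\left(k \right)} = -5 + k$ ($H{\left(k \right)} = k - 5 = -5 + k$)
$\left(H{\left(-2 \right)} + 3\right) \left(69 - -25\right) = \left(\left(-5 - 2\right) + 3\right) \left(69 - -25\right) = \left(-7 + 3\right) \left(69 + 25\right) = \left(-4\right) 94 = -376$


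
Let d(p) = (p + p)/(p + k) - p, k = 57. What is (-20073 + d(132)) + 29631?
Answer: 593926/63 ≈ 9427.4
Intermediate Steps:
d(p) = -p + 2*p/(57 + p) (d(p) = (p + p)/(p + 57) - p = (2*p)/(57 + p) - p = 2*p/(57 + p) - p = -p + 2*p/(57 + p))
(-20073 + d(132)) + 29631 = (-20073 - 1*132*(55 + 132)/(57 + 132)) + 29631 = (-20073 - 1*132*187/189) + 29631 = (-20073 - 1*132*1/189*187) + 29631 = (-20073 - 8228/63) + 29631 = -1272827/63 + 29631 = 593926/63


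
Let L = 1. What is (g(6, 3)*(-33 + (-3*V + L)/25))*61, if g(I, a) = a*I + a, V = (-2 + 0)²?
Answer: -1070916/25 ≈ -42837.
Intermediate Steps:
V = 4 (V = (-2)² = 4)
g(I, a) = a + I*a (g(I, a) = I*a + a = a + I*a)
(g(6, 3)*(-33 + (-3*V + L)/25))*61 = ((3*(1 + 6))*(-33 + (-3*4 + 1)/25))*61 = ((3*7)*(-33 + (-12 + 1)*(1/25)))*61 = (21*(-33 - 11*1/25))*61 = (21*(-33 - 11/25))*61 = (21*(-836/25))*61 = -17556/25*61 = -1070916/25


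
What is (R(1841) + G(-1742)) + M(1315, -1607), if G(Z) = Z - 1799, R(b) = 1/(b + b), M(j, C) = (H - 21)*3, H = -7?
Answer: -13347249/3682 ≈ -3625.0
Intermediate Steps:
M(j, C) = -84 (M(j, C) = (-7 - 21)*3 = -28*3 = -84)
R(b) = 1/(2*b)
G(Z) = -1799 + Z
(R(1841) + G(-1742)) + M(1315, -1607) = ((½)/1841 + (-1799 - 1742)) - 84 = ((½)*(1/1841) - 3541) - 84 = (1/3682 - 3541) - 84 = -13037961/3682 - 84 = -13347249/3682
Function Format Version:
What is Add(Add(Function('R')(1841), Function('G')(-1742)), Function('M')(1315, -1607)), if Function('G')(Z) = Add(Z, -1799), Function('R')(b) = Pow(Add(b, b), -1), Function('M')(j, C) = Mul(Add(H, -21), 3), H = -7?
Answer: Rational(-13347249, 3682) ≈ -3625.0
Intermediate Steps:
Function('M')(j, C) = -84 (Function('M')(j, C) = Mul(Add(-7, -21), 3) = Mul(-28, 3) = -84)
Function('R')(b) = Mul(Rational(1, 2), Pow(b, -1)) (Function('R')(b) = Pow(Mul(2, b), -1) = Mul(Rational(1, 2), Pow(b, -1)))
Function('G')(Z) = Add(-1799, Z)
Add(Add(Function('R')(1841), Function('G')(-1742)), Function('M')(1315, -1607)) = Add(Add(Mul(Rational(1, 2), Pow(1841, -1)), Add(-1799, -1742)), -84) = Add(Add(Mul(Rational(1, 2), Rational(1, 1841)), -3541), -84) = Add(Add(Rational(1, 3682), -3541), -84) = Add(Rational(-13037961, 3682), -84) = Rational(-13347249, 3682)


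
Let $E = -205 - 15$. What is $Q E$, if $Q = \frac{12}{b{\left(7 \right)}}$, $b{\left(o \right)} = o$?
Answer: $- \frac{2640}{7} \approx -377.14$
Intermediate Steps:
$E = -220$ ($E = -205 - 15 = -220$)
$Q = \frac{12}{7} \approx 1.7143$
$Q E = \frac{12}{7} \left(-220\right) = - \frac{2640}{7}$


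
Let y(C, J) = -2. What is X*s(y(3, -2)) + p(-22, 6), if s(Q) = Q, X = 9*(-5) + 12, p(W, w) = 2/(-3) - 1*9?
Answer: 169/3 ≈ 56.333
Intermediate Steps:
p(W, w) = -29/3 (p(W, w) = 2*(-⅓) - 9 = -⅔ - 9 = -29/3)
X = -33 (X = -45 + 12 = -33)
X*s(y(3, -2)) + p(-22, 6) = -33*(-2) - 29/3 = 66 - 29/3 = 169/3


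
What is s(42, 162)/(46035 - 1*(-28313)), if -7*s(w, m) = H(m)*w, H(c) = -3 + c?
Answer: -477/37174 ≈ -0.012832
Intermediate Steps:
s(w, m) = -w*(-3 + m)/7 (s(w, m) = -(-3 + m)*w/7 = -w*(-3 + m)/7)
s(42, 162)/(46035 - 1*(-28313)) = ((⅐)*42*(3 - 1*162))/(46035 - 1*(-28313)) = ((⅐)*42*(3 - 162))/(46035 + 28313) = ((⅐)*42*(-159))/74348 = -954*1/74348 = -477/37174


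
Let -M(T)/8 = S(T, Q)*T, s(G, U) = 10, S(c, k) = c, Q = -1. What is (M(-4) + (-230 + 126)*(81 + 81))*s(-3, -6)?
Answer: -169760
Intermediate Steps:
M(T) = -8*T**2 (M(T) = -8*T*T = -8*T**2)
(M(-4) + (-230 + 126)*(81 + 81))*s(-3, -6) = (-8*(-4)**2 + (-230 + 126)*(81 + 81))*10 = (-8*16 - 104*162)*10 = (-128 - 16848)*10 = -16976*10 = -169760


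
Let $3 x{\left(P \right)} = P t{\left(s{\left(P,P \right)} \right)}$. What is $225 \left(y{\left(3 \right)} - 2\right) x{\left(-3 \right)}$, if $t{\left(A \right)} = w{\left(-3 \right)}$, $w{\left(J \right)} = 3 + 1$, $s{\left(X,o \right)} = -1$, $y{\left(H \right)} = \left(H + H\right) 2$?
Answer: $-9000$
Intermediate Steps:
$y{\left(H \right)} = 4 H$ ($y{\left(H \right)} = 2 H 2 = 4 H$)
$w{\left(J \right)} = 4$
$t{\left(A \right)} = 4$
$x{\left(P \right)} = \frac{4 P}{3}$ ($x{\left(P \right)} = \frac{P 4}{3} = \frac{4 P}{3}$)
$225 \left(y{\left(3 \right)} - 2\right) x{\left(-3 \right)} = 225 \left(4 \cdot 3 - 2\right) \frac{4}{3} \left(-3\right) = 225 \left(12 - 2\right) \left(-4\right) = 225 \cdot 10 \left(-4\right) = 225 \left(-40\right) = -9000$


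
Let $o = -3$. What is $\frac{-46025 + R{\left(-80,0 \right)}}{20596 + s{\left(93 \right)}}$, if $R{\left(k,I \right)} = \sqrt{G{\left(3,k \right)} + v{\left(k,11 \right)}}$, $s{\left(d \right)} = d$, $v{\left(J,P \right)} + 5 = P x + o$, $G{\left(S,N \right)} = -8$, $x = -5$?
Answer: $- \frac{46025}{20689} + \frac{i \sqrt{71}}{20689} \approx -2.2246 + 0.00040728 i$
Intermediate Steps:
$v{\left(J,P \right)} = -8 - 5 P$ ($v{\left(J,P \right)} = -5 + \left(P \left(-5\right) - 3\right) = -5 - \left(3 + 5 P\right) = -8 - 5 P$)
$R{\left(k,I \right)} = i \sqrt{71}$ ($R{\left(k,I \right)} = \sqrt{-8 - 63} = \sqrt{-71} = i \sqrt{71}$)
$\frac{-46025 + R{\left(-80,0 \right)}}{20596 + s{\left(93 \right)}} = \frac{-46025 + i \sqrt{71}}{20596 + 93} = \frac{-46025 + i \sqrt{71}}{20689} = \left(-46025 + i \sqrt{71}\right) \frac{1}{20689} = - \frac{46025}{20689} + \frac{i \sqrt{71}}{20689}$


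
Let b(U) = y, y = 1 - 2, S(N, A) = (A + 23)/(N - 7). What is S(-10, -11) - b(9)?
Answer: 5/17 ≈ 0.29412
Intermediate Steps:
S(N, A) = (23 + A)/(-7 + N)
y = -1
b(U) = -1
S(-10, -11) - b(9) = (23 - 11)/(-7 - 10) - 1*(-1) = 12/(-17) + 1 = -1/17*12 + 1 = -12/17 + 1 = 5/17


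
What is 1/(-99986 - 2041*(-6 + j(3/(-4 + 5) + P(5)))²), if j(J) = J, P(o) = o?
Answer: -1/108150 ≈ -9.2464e-6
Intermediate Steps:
1/(-99986 - 2041*(-6 + j(3/(-4 + 5) + P(5)))²) = 1/(-99986 - 2041*(-6 + (3/(-4 + 5) + 5))²) = 1/(-99986 - 2041*(-6 + (3/1 + 5))²) = 1/(-99986 - 2041*(-6 + (1*3 + 5))²) = 1/(-99986 - 2041*(-6 + (3 + 5))²) = 1/(-99986 - 2041*(-6 + 8)²) = 1/(-99986 - 2041*2²) = 1/(-99986 - 2041*4) = 1/(-99986 - 8164) = 1/(-108150) = -1/108150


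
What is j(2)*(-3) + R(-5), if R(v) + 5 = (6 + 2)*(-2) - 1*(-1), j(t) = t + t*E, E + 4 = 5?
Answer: -32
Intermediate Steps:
E = 1 (E = -4 + 5 = 1)
j(t) = 2*t (j(t) = t + t*1 = t + t = 2*t)
R(v) = -20 (R(v) = -5 + ((6 + 2)*(-2) - 1*(-1)) = -5 + (8*(-2) + 1) = -5 + (-16 + 1) = -5 - 15 = -20)
j(2)*(-3) + R(-5) = (2*2)*(-3) - 20 = 4*(-3) - 20 = -12 - 20 = -32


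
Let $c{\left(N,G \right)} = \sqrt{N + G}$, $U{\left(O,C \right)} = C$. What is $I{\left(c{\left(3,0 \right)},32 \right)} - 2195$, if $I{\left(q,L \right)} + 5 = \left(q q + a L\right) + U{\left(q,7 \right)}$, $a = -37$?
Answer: $-3374$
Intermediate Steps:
$c{\left(N,G \right)} = \sqrt{G + N}$
$I{\left(q,L \right)} = 2 + q^{2} - 37 L$ ($I{\left(q,L \right)} = -5 - \left(-7 + 37 L - q q\right) = -5 - \left(-7 - q^{2} + 37 L\right) = -5 + \left(7 + q^{2} - 37 L\right) = 2 + q^{2} - 37 L$)
$I{\left(c{\left(3,0 \right)},32 \right)} - 2195 = \left(2 + \left(\sqrt{0 + 3}\right)^{2} - 1184\right) - 2195 = \left(2 + \left(\sqrt{3}\right)^{2} - 1184\right) - 2195 = \left(2 + 3 - 1184\right) - 2195 = -1179 - 2195 = -3374$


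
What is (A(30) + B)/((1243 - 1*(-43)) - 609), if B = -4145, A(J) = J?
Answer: -4115/677 ≈ -6.0783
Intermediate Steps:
(A(30) + B)/((1243 - 1*(-43)) - 609) = (30 - 4145)/((1243 - 1*(-43)) - 609) = -4115/((1243 + 43) - 609) = -4115/(1286 - 609) = -4115/677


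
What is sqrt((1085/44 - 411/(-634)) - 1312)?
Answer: 7*I*sqrt(1277152107)/6974 ≈ 35.87*I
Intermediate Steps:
sqrt((1085/44 - 411/(-634)) - 1312) = sqrt((1085*(1/44) - 411*(-1/634)) - 1312) = sqrt((1085/44 + 411/634) - 1312) = sqrt(352987/13948 - 1312) = sqrt(-17946789/13948) = 7*I*sqrt(1277152107)/6974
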